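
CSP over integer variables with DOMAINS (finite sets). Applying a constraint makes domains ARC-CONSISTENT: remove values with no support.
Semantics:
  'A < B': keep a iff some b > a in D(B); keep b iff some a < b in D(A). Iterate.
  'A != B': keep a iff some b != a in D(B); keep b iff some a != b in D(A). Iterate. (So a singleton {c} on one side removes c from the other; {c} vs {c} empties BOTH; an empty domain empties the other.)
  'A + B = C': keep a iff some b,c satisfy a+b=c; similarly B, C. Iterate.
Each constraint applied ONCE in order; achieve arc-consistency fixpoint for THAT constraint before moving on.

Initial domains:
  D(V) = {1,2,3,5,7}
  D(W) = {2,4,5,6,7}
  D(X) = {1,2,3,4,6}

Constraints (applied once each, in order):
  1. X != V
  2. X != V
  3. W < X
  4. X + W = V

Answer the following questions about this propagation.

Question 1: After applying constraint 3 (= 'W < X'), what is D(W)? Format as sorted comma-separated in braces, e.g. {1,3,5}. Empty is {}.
Constraint 1 (X != V) on D(X)={1,2,3,4,6} D(V)={1,2,3,5,7}: no change
Constraint 2 (X != V) on D(X)={1,2,3,4,6} D(V)={1,2,3,5,7}: no change
Constraint 3 (W < X) on D(W)={2,4,5,6,7} D(X)={1,2,3,4,6}: W {2,4,5,6,7}->{2,4,5}; X {1,2,3,4,6}->{3,4,6}
So after constraint 3: D(W) = {2,4,5}

Answer: {2,4,5}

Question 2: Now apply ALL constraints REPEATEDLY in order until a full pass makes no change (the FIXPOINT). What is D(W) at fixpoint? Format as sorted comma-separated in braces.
Answer: {2}

Derivation:
pass 0 (initial): D(W)={2,4,5,6,7}
pass 1: V {1,2,3,5,7}->{5,7}; W {2,4,5,6,7}->{2,4}; X {1,2,3,4,6}->{3}
pass 2: V {5,7}->{5}; W {2,4}->{2}
pass 3: no change
Fixpoint after 3 passes: D(W) = {2}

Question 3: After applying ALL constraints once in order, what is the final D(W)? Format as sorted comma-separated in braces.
Answer: {2,4}

Derivation:
Constraint 1 (X != V) on D(X)={1,2,3,4,6} D(V)={1,2,3,5,7}: no change
Constraint 2 (X != V) on D(X)={1,2,3,4,6} D(V)={1,2,3,5,7}: no change
Constraint 3 (W < X) on D(W)={2,4,5,6,7} D(X)={1,2,3,4,6}: W {2,4,5,6,7}->{2,4,5}; X {1,2,3,4,6}->{3,4,6}
Constraint 4 (X + W = V) on D(X)={3,4,6} D(W)={2,4,5} D(V)={1,2,3,5,7}: X {3,4,6}->{3}; W {2,4,5}->{2,4}; V {1,2,3,5,7}->{5,7}
So after all 4 constraints: D(W) = {2,4}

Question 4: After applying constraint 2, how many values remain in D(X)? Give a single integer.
Answer: 5

Derivation:
Constraint 1 (X != V) on D(X)={1,2,3,4,6} D(V)={1,2,3,5,7}: no change
Constraint 2 (X != V) on D(X)={1,2,3,4,6} D(V)={1,2,3,5,7}: no change
So after constraint 2: D(X)={1,2,3,4,6}, size = 5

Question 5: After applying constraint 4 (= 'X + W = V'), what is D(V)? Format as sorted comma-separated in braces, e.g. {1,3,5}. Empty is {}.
Constraint 1 (X != V) on D(X)={1,2,3,4,6} D(V)={1,2,3,5,7}: no change
Constraint 2 (X != V) on D(X)={1,2,3,4,6} D(V)={1,2,3,5,7}: no change
Constraint 3 (W < X) on D(W)={2,4,5,6,7} D(X)={1,2,3,4,6}: W {2,4,5,6,7}->{2,4,5}; X {1,2,3,4,6}->{3,4,6}
Constraint 4 (X + W = V) on D(X)={3,4,6} D(W)={2,4,5} D(V)={1,2,3,5,7}: X {3,4,6}->{3}; W {2,4,5}->{2,4}; V {1,2,3,5,7}->{5,7}
So after constraint 4: D(V) = {5,7}

Answer: {5,7}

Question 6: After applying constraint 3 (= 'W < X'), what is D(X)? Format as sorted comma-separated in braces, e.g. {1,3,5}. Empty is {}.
Constraint 1 (X != V) on D(X)={1,2,3,4,6} D(V)={1,2,3,5,7}: no change
Constraint 2 (X != V) on D(X)={1,2,3,4,6} D(V)={1,2,3,5,7}: no change
Constraint 3 (W < X) on D(W)={2,4,5,6,7} D(X)={1,2,3,4,6}: W {2,4,5,6,7}->{2,4,5}; X {1,2,3,4,6}->{3,4,6}
So after constraint 3: D(X) = {3,4,6}

Answer: {3,4,6}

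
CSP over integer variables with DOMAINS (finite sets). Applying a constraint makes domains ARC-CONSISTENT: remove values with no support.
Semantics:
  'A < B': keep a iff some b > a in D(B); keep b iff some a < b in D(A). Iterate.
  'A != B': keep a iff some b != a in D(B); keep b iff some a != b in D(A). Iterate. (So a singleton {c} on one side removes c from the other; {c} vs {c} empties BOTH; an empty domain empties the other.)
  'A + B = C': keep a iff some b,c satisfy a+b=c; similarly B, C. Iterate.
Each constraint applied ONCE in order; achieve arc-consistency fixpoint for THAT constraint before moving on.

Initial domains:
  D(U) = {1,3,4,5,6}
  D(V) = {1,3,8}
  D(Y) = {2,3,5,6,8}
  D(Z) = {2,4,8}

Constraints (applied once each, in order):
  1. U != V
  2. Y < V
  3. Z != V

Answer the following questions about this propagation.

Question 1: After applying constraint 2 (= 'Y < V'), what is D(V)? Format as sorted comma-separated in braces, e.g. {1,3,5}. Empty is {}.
Constraint 1 (U != V) on D(U)={1,3,4,5,6} D(V)={1,3,8}: no change
Constraint 2 (Y < V) on D(Y)={2,3,5,6,8} D(V)={1,3,8}: Y {2,3,5,6,8}->{2,3,5,6}; V {1,3,8}->{3,8}
So after constraint 2: D(V) = {3,8}

Answer: {3,8}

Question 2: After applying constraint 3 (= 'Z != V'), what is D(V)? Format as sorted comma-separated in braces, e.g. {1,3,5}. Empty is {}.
Constraint 1 (U != V) on D(U)={1,3,4,5,6} D(V)={1,3,8}: no change
Constraint 2 (Y < V) on D(Y)={2,3,5,6,8} D(V)={1,3,8}: Y {2,3,5,6,8}->{2,3,5,6}; V {1,3,8}->{3,8}
Constraint 3 (Z != V) on D(Z)={2,4,8} D(V)={3,8}: no change
So after constraint 3: D(V) = {3,8}

Answer: {3,8}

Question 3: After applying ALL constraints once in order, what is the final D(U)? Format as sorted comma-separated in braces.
Answer: {1,3,4,5,6}

Derivation:
Constraint 1 (U != V) on D(U)={1,3,4,5,6} D(V)={1,3,8}: no change
Constraint 2 (Y < V) on D(Y)={2,3,5,6,8} D(V)={1,3,8}: Y {2,3,5,6,8}->{2,3,5,6}; V {1,3,8}->{3,8}
Constraint 3 (Z != V) on D(Z)={2,4,8} D(V)={3,8}: no change
So after all 3 constraints: D(U) = {1,3,4,5,6}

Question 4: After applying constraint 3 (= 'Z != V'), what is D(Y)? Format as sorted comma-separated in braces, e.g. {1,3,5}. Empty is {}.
Constraint 1 (U != V) on D(U)={1,3,4,5,6} D(V)={1,3,8}: no change
Constraint 2 (Y < V) on D(Y)={2,3,5,6,8} D(V)={1,3,8}: Y {2,3,5,6,8}->{2,3,5,6}; V {1,3,8}->{3,8}
Constraint 3 (Z != V) on D(Z)={2,4,8} D(V)={3,8}: no change
So after constraint 3: D(Y) = {2,3,5,6}

Answer: {2,3,5,6}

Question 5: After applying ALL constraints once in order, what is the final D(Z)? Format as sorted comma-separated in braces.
Answer: {2,4,8}

Derivation:
Constraint 1 (U != V) on D(U)={1,3,4,5,6} D(V)={1,3,8}: no change
Constraint 2 (Y < V) on D(Y)={2,3,5,6,8} D(V)={1,3,8}: Y {2,3,5,6,8}->{2,3,5,6}; V {1,3,8}->{3,8}
Constraint 3 (Z != V) on D(Z)={2,4,8} D(V)={3,8}: no change
So after all 3 constraints: D(Z) = {2,4,8}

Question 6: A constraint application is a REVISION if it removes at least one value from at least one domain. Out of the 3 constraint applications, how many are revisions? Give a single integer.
Constraint 1 (U != V) on D(U)={1,3,4,5,6} D(V)={1,3,8}: no change => not a revision
Constraint 2 (Y < V) on D(Y)={2,3,5,6,8} D(V)={1,3,8}: Y {2,3,5,6,8}->{2,3,5,6}; V {1,3,8}->{3,8} => REVISION
Constraint 3 (Z != V) on D(Z)={2,4,8} D(V)={3,8}: no change => not a revision
Total revisions = 1

Answer: 1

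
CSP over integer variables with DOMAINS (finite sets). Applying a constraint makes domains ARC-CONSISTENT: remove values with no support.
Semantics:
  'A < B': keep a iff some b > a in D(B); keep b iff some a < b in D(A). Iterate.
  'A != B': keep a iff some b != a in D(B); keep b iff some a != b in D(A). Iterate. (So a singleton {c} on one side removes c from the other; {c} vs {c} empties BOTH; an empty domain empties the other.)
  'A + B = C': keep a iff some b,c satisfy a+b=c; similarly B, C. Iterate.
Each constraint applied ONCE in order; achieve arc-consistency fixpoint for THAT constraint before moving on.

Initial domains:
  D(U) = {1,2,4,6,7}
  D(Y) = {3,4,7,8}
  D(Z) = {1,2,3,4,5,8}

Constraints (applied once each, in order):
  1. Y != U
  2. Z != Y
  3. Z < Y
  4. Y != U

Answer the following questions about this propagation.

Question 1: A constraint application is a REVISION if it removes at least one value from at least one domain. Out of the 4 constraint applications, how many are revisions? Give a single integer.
Answer: 1

Derivation:
Constraint 1 (Y != U) on D(Y)={3,4,7,8} D(U)={1,2,4,6,7}: no change => not a revision
Constraint 2 (Z != Y) on D(Z)={1,2,3,4,5,8} D(Y)={3,4,7,8}: no change => not a revision
Constraint 3 (Z < Y) on D(Z)={1,2,3,4,5,8} D(Y)={3,4,7,8}: Z {1,2,3,4,5,8}->{1,2,3,4,5} => REVISION
Constraint 4 (Y != U) on D(Y)={3,4,7,8} D(U)={1,2,4,6,7}: no change => not a revision
Total revisions = 1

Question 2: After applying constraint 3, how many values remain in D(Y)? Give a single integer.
Answer: 4

Derivation:
Constraint 1 (Y != U) on D(Y)={3,4,7,8} D(U)={1,2,4,6,7}: no change
Constraint 2 (Z != Y) on D(Z)={1,2,3,4,5,8} D(Y)={3,4,7,8}: no change
Constraint 3 (Z < Y) on D(Z)={1,2,3,4,5,8} D(Y)={3,4,7,8}: Z {1,2,3,4,5,8}->{1,2,3,4,5}
So after constraint 3: D(Y)={3,4,7,8}, size = 4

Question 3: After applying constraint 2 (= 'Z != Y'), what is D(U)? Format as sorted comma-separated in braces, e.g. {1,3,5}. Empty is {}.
Constraint 1 (Y != U) on D(Y)={3,4,7,8} D(U)={1,2,4,6,7}: no change
Constraint 2 (Z != Y) on D(Z)={1,2,3,4,5,8} D(Y)={3,4,7,8}: no change
So after constraint 2: D(U) = {1,2,4,6,7}

Answer: {1,2,4,6,7}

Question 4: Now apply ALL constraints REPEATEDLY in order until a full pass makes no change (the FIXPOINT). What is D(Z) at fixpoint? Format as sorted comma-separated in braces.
Answer: {1,2,3,4,5}

Derivation:
pass 0 (initial): D(Z)={1,2,3,4,5,8}
pass 1: Z {1,2,3,4,5,8}->{1,2,3,4,5}
pass 2: no change
Fixpoint after 2 passes: D(Z) = {1,2,3,4,5}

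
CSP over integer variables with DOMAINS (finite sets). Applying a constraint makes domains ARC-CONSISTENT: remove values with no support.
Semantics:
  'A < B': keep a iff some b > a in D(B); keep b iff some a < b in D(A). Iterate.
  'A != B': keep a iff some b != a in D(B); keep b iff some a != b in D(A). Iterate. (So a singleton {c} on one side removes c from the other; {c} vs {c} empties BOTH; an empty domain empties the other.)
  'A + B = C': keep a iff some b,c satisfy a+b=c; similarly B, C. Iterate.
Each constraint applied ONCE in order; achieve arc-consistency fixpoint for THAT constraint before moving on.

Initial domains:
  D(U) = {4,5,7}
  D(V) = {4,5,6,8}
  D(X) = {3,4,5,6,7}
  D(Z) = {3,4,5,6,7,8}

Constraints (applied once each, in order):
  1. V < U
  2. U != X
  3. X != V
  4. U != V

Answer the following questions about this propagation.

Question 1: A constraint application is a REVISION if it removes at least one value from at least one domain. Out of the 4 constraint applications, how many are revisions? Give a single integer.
Constraint 1 (V < U) on D(V)={4,5,6,8} D(U)={4,5,7}: V {4,5,6,8}->{4,5,6}; U {4,5,7}->{5,7} => REVISION
Constraint 2 (U != X) on D(U)={5,7} D(X)={3,4,5,6,7}: no change => not a revision
Constraint 3 (X != V) on D(X)={3,4,5,6,7} D(V)={4,5,6}: no change => not a revision
Constraint 4 (U != V) on D(U)={5,7} D(V)={4,5,6}: no change => not a revision
Total revisions = 1

Answer: 1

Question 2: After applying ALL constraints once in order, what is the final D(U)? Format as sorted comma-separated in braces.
Answer: {5,7}

Derivation:
Constraint 1 (V < U) on D(V)={4,5,6,8} D(U)={4,5,7}: V {4,5,6,8}->{4,5,6}; U {4,5,7}->{5,7}
Constraint 2 (U != X) on D(U)={5,7} D(X)={3,4,5,6,7}: no change
Constraint 3 (X != V) on D(X)={3,4,5,6,7} D(V)={4,5,6}: no change
Constraint 4 (U != V) on D(U)={5,7} D(V)={4,5,6}: no change
So after all 4 constraints: D(U) = {5,7}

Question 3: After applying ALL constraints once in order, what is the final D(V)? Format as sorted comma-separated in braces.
Answer: {4,5,6}

Derivation:
Constraint 1 (V < U) on D(V)={4,5,6,8} D(U)={4,5,7}: V {4,5,6,8}->{4,5,6}; U {4,5,7}->{5,7}
Constraint 2 (U != X) on D(U)={5,7} D(X)={3,4,5,6,7}: no change
Constraint 3 (X != V) on D(X)={3,4,5,6,7} D(V)={4,5,6}: no change
Constraint 4 (U != V) on D(U)={5,7} D(V)={4,5,6}: no change
So after all 4 constraints: D(V) = {4,5,6}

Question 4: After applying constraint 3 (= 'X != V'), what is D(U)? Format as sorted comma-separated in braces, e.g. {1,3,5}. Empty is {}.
Constraint 1 (V < U) on D(V)={4,5,6,8} D(U)={4,5,7}: V {4,5,6,8}->{4,5,6}; U {4,5,7}->{5,7}
Constraint 2 (U != X) on D(U)={5,7} D(X)={3,4,5,6,7}: no change
Constraint 3 (X != V) on D(X)={3,4,5,6,7} D(V)={4,5,6}: no change
So after constraint 3: D(U) = {5,7}

Answer: {5,7}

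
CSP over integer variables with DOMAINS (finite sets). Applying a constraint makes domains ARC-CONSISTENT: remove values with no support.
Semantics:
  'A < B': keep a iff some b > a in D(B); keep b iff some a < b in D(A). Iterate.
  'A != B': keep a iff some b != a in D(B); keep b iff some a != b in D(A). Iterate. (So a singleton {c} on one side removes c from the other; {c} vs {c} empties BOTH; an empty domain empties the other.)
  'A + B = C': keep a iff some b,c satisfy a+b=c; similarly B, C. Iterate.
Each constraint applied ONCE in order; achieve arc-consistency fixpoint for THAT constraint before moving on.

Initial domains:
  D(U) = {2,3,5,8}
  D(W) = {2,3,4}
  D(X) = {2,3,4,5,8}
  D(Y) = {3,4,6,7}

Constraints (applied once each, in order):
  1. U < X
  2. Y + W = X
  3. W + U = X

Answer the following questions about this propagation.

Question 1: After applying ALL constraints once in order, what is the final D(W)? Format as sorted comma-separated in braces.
Constraint 1 (U < X) on D(U)={2,3,5,8} D(X)={2,3,4,5,8}: U {2,3,5,8}->{2,3,5}; X {2,3,4,5,8}->{3,4,5,8}
Constraint 2 (Y + W = X) on D(Y)={3,4,6,7} D(W)={2,3,4} D(X)={3,4,5,8}: Y {3,4,6,7}->{3,4,6}; W {2,3,4}->{2,4}; X {3,4,5,8}->{5,8}
Constraint 3 (W + U = X) on D(W)={2,4} D(U)={2,3,5} D(X)={5,8}: W {2,4}->{2}; U {2,3,5}->{3}; X {5,8}->{5}
So after all 3 constraints: D(W) = {2}

Answer: {2}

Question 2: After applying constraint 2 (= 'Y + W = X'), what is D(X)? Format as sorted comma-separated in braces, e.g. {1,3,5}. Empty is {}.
Constraint 1 (U < X) on D(U)={2,3,5,8} D(X)={2,3,4,5,8}: U {2,3,5,8}->{2,3,5}; X {2,3,4,5,8}->{3,4,5,8}
Constraint 2 (Y + W = X) on D(Y)={3,4,6,7} D(W)={2,3,4} D(X)={3,4,5,8}: Y {3,4,6,7}->{3,4,6}; W {2,3,4}->{2,4}; X {3,4,5,8}->{5,8}
So after constraint 2: D(X) = {5,8}

Answer: {5,8}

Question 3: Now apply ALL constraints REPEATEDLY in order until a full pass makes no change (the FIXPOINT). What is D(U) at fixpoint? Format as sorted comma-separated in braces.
Answer: {3}

Derivation:
pass 0 (initial): D(U)={2,3,5,8}
pass 1: U {2,3,5,8}->{3}; W {2,3,4}->{2}; X {2,3,4,5,8}->{5}; Y {3,4,6,7}->{3,4,6}
pass 2: Y {3,4,6}->{3}
pass 3: no change
Fixpoint after 3 passes: D(U) = {3}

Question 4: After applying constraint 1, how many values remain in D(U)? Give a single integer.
Answer: 3

Derivation:
Constraint 1 (U < X) on D(U)={2,3,5,8} D(X)={2,3,4,5,8}: U {2,3,5,8}->{2,3,5}; X {2,3,4,5,8}->{3,4,5,8}
So after constraint 1: D(U)={2,3,5}, size = 3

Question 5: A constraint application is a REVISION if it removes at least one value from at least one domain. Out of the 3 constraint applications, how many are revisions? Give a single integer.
Constraint 1 (U < X) on D(U)={2,3,5,8} D(X)={2,3,4,5,8}: U {2,3,5,8}->{2,3,5}; X {2,3,4,5,8}->{3,4,5,8} => REVISION
Constraint 2 (Y + W = X) on D(Y)={3,4,6,7} D(W)={2,3,4} D(X)={3,4,5,8}: Y {3,4,6,7}->{3,4,6}; W {2,3,4}->{2,4}; X {3,4,5,8}->{5,8} => REVISION
Constraint 3 (W + U = X) on D(W)={2,4} D(U)={2,3,5} D(X)={5,8}: W {2,4}->{2}; U {2,3,5}->{3}; X {5,8}->{5} => REVISION
Total revisions = 3

Answer: 3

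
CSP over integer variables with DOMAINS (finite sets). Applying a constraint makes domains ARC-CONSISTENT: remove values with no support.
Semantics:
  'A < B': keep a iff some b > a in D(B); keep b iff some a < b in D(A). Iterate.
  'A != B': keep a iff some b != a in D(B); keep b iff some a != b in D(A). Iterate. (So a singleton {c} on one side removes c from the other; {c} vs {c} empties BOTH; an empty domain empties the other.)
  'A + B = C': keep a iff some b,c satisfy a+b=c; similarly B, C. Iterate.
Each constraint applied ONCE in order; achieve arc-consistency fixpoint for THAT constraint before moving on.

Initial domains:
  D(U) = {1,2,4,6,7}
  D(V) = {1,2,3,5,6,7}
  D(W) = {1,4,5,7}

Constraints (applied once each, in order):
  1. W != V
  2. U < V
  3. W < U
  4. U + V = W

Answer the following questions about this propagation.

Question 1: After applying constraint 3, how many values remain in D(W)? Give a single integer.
Constraint 1 (W != V) on D(W)={1,4,5,7} D(V)={1,2,3,5,6,7}: no change
Constraint 2 (U < V) on D(U)={1,2,4,6,7} D(V)={1,2,3,5,6,7}: U {1,2,4,6,7}->{1,2,4,6}; V {1,2,3,5,6,7}->{2,3,5,6,7}
Constraint 3 (W < U) on D(W)={1,4,5,7} D(U)={1,2,4,6}: W {1,4,5,7}->{1,4,5}; U {1,2,4,6}->{2,4,6}
So after constraint 3: D(W)={1,4,5}, size = 3

Answer: 3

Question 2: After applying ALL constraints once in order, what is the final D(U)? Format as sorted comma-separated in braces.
Constraint 1 (W != V) on D(W)={1,4,5,7} D(V)={1,2,3,5,6,7}: no change
Constraint 2 (U < V) on D(U)={1,2,4,6,7} D(V)={1,2,3,5,6,7}: U {1,2,4,6,7}->{1,2,4,6}; V {1,2,3,5,6,7}->{2,3,5,6,7}
Constraint 3 (W < U) on D(W)={1,4,5,7} D(U)={1,2,4,6}: W {1,4,5,7}->{1,4,5}; U {1,2,4,6}->{2,4,6}
Constraint 4 (U + V = W) on D(U)={2,4,6} D(V)={2,3,5,6,7} D(W)={1,4,5}: U {2,4,6}->{2}; V {2,3,5,6,7}->{2,3}; W {1,4,5}->{4,5}
So after all 4 constraints: D(U) = {2}

Answer: {2}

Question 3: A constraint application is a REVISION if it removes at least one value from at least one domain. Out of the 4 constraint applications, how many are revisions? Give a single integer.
Answer: 3

Derivation:
Constraint 1 (W != V) on D(W)={1,4,5,7} D(V)={1,2,3,5,6,7}: no change => not a revision
Constraint 2 (U < V) on D(U)={1,2,4,6,7} D(V)={1,2,3,5,6,7}: U {1,2,4,6,7}->{1,2,4,6}; V {1,2,3,5,6,7}->{2,3,5,6,7} => REVISION
Constraint 3 (W < U) on D(W)={1,4,5,7} D(U)={1,2,4,6}: W {1,4,5,7}->{1,4,5}; U {1,2,4,6}->{2,4,6} => REVISION
Constraint 4 (U + V = W) on D(U)={2,4,6} D(V)={2,3,5,6,7} D(W)={1,4,5}: U {2,4,6}->{2}; V {2,3,5,6,7}->{2,3}; W {1,4,5}->{4,5} => REVISION
Total revisions = 3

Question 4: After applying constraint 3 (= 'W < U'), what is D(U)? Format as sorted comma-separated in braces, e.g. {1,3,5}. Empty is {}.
Constraint 1 (W != V) on D(W)={1,4,5,7} D(V)={1,2,3,5,6,7}: no change
Constraint 2 (U < V) on D(U)={1,2,4,6,7} D(V)={1,2,3,5,6,7}: U {1,2,4,6,7}->{1,2,4,6}; V {1,2,3,5,6,7}->{2,3,5,6,7}
Constraint 3 (W < U) on D(W)={1,4,5,7} D(U)={1,2,4,6}: W {1,4,5,7}->{1,4,5}; U {1,2,4,6}->{2,4,6}
So after constraint 3: D(U) = {2,4,6}

Answer: {2,4,6}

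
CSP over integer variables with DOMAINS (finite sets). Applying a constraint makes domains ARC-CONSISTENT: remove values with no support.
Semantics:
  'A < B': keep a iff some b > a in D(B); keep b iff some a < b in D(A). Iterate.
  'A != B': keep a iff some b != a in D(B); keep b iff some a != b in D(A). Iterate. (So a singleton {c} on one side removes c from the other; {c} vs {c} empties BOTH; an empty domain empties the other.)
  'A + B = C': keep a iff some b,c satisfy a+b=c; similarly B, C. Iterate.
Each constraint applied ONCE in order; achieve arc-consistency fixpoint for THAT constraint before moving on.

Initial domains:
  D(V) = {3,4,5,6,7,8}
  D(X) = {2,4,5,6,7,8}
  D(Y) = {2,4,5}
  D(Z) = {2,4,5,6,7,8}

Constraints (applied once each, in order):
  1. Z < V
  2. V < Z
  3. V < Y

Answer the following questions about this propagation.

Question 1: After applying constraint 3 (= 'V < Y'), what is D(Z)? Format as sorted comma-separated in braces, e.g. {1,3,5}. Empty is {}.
Answer: {4,5,6,7}

Derivation:
Constraint 1 (Z < V) on D(Z)={2,4,5,6,7,8} D(V)={3,4,5,6,7,8}: Z {2,4,5,6,7,8}->{2,4,5,6,7}
Constraint 2 (V < Z) on D(V)={3,4,5,6,7,8} D(Z)={2,4,5,6,7}: V {3,4,5,6,7,8}->{3,4,5,6}; Z {2,4,5,6,7}->{4,5,6,7}
Constraint 3 (V < Y) on D(V)={3,4,5,6} D(Y)={2,4,5}: V {3,4,5,6}->{3,4}; Y {2,4,5}->{4,5}
So after constraint 3: D(Z) = {4,5,6,7}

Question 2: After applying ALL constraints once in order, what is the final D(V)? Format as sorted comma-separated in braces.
Constraint 1 (Z < V) on D(Z)={2,4,5,6,7,8} D(V)={3,4,5,6,7,8}: Z {2,4,5,6,7,8}->{2,4,5,6,7}
Constraint 2 (V < Z) on D(V)={3,4,5,6,7,8} D(Z)={2,4,5,6,7}: V {3,4,5,6,7,8}->{3,4,5,6}; Z {2,4,5,6,7}->{4,5,6,7}
Constraint 3 (V < Y) on D(V)={3,4,5,6} D(Y)={2,4,5}: V {3,4,5,6}->{3,4}; Y {2,4,5}->{4,5}
So after all 3 constraints: D(V) = {3,4}

Answer: {3,4}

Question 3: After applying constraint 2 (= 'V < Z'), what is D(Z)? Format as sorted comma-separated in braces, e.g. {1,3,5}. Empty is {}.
Answer: {4,5,6,7}

Derivation:
Constraint 1 (Z < V) on D(Z)={2,4,5,6,7,8} D(V)={3,4,5,6,7,8}: Z {2,4,5,6,7,8}->{2,4,5,6,7}
Constraint 2 (V < Z) on D(V)={3,4,5,6,7,8} D(Z)={2,4,5,6,7}: V {3,4,5,6,7,8}->{3,4,5,6}; Z {2,4,5,6,7}->{4,5,6,7}
So after constraint 2: D(Z) = {4,5,6,7}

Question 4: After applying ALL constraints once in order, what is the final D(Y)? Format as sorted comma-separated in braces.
Answer: {4,5}

Derivation:
Constraint 1 (Z < V) on D(Z)={2,4,5,6,7,8} D(V)={3,4,5,6,7,8}: Z {2,4,5,6,7,8}->{2,4,5,6,7}
Constraint 2 (V < Z) on D(V)={3,4,5,6,7,8} D(Z)={2,4,5,6,7}: V {3,4,5,6,7,8}->{3,4,5,6}; Z {2,4,5,6,7}->{4,5,6,7}
Constraint 3 (V < Y) on D(V)={3,4,5,6} D(Y)={2,4,5}: V {3,4,5,6}->{3,4}; Y {2,4,5}->{4,5}
So after all 3 constraints: D(Y) = {4,5}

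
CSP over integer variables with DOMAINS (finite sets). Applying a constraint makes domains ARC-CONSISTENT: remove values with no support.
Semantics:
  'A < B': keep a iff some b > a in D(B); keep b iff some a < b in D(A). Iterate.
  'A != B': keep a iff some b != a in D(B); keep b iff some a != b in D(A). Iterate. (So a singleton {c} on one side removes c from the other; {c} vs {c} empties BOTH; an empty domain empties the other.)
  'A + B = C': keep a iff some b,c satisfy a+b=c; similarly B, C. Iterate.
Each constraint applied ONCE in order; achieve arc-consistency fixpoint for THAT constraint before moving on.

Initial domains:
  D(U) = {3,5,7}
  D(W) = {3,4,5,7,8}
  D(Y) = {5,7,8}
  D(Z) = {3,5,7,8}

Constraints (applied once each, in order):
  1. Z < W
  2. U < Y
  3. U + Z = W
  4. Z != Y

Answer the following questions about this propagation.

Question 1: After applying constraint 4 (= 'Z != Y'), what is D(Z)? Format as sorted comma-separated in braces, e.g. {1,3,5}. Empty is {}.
Constraint 1 (Z < W) on D(Z)={3,5,7,8} D(W)={3,4,5,7,8}: Z {3,5,7,8}->{3,5,7}; W {3,4,5,7,8}->{4,5,7,8}
Constraint 2 (U < Y) on D(U)={3,5,7} D(Y)={5,7,8}: no change
Constraint 3 (U + Z = W) on D(U)={3,5,7} D(Z)={3,5,7} D(W)={4,5,7,8}: U {3,5,7}->{3,5}; Z {3,5,7}->{3,5}; W {4,5,7,8}->{8}
Constraint 4 (Z != Y) on D(Z)={3,5} D(Y)={5,7,8}: no change
So after constraint 4: D(Z) = {3,5}

Answer: {3,5}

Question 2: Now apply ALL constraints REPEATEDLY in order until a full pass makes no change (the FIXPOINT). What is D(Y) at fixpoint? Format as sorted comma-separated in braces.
Answer: {5,7,8}

Derivation:
pass 0 (initial): D(Y)={5,7,8}
pass 1: U {3,5,7}->{3,5}; W {3,4,5,7,8}->{8}; Z {3,5,7,8}->{3,5}
pass 2: no change
Fixpoint after 2 passes: D(Y) = {5,7,8}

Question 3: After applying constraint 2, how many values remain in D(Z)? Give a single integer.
Constraint 1 (Z < W) on D(Z)={3,5,7,8} D(W)={3,4,5,7,8}: Z {3,5,7,8}->{3,5,7}; W {3,4,5,7,8}->{4,5,7,8}
Constraint 2 (U < Y) on D(U)={3,5,7} D(Y)={5,7,8}: no change
So after constraint 2: D(Z)={3,5,7}, size = 3

Answer: 3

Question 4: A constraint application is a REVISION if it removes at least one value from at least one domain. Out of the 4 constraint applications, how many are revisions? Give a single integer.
Answer: 2

Derivation:
Constraint 1 (Z < W) on D(Z)={3,5,7,8} D(W)={3,4,5,7,8}: Z {3,5,7,8}->{3,5,7}; W {3,4,5,7,8}->{4,5,7,8} => REVISION
Constraint 2 (U < Y) on D(U)={3,5,7} D(Y)={5,7,8}: no change => not a revision
Constraint 3 (U + Z = W) on D(U)={3,5,7} D(Z)={3,5,7} D(W)={4,5,7,8}: U {3,5,7}->{3,5}; Z {3,5,7}->{3,5}; W {4,5,7,8}->{8} => REVISION
Constraint 4 (Z != Y) on D(Z)={3,5} D(Y)={5,7,8}: no change => not a revision
Total revisions = 2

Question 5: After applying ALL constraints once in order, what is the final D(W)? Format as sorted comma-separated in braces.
Constraint 1 (Z < W) on D(Z)={3,5,7,8} D(W)={3,4,5,7,8}: Z {3,5,7,8}->{3,5,7}; W {3,4,5,7,8}->{4,5,7,8}
Constraint 2 (U < Y) on D(U)={3,5,7} D(Y)={5,7,8}: no change
Constraint 3 (U + Z = W) on D(U)={3,5,7} D(Z)={3,5,7} D(W)={4,5,7,8}: U {3,5,7}->{3,5}; Z {3,5,7}->{3,5}; W {4,5,7,8}->{8}
Constraint 4 (Z != Y) on D(Z)={3,5} D(Y)={5,7,8}: no change
So after all 4 constraints: D(W) = {8}

Answer: {8}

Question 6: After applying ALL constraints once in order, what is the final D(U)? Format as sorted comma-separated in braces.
Answer: {3,5}

Derivation:
Constraint 1 (Z < W) on D(Z)={3,5,7,8} D(W)={3,4,5,7,8}: Z {3,5,7,8}->{3,5,7}; W {3,4,5,7,8}->{4,5,7,8}
Constraint 2 (U < Y) on D(U)={3,5,7} D(Y)={5,7,8}: no change
Constraint 3 (U + Z = W) on D(U)={3,5,7} D(Z)={3,5,7} D(W)={4,5,7,8}: U {3,5,7}->{3,5}; Z {3,5,7}->{3,5}; W {4,5,7,8}->{8}
Constraint 4 (Z != Y) on D(Z)={3,5} D(Y)={5,7,8}: no change
So after all 4 constraints: D(U) = {3,5}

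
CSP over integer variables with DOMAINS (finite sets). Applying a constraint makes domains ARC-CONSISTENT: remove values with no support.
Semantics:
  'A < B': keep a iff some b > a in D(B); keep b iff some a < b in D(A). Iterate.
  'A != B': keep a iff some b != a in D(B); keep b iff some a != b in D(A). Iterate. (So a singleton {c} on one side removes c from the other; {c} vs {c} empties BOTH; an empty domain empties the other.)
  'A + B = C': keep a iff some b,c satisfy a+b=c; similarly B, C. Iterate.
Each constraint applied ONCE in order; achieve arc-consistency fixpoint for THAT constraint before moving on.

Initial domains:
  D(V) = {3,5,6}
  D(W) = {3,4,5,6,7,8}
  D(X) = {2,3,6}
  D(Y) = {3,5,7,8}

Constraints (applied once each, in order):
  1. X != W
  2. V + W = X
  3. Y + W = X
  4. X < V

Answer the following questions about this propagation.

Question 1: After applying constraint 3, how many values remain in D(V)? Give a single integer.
Constraint 1 (X != W) on D(X)={2,3,6} D(W)={3,4,5,6,7,8}: no change
Constraint 2 (V + W = X) on D(V)={3,5,6} D(W)={3,4,5,6,7,8} D(X)={2,3,6}: V {3,5,6}->{3}; W {3,4,5,6,7,8}->{3}; X {2,3,6}->{6}
Constraint 3 (Y + W = X) on D(Y)={3,5,7,8} D(W)={3} D(X)={6}: Y {3,5,7,8}->{3}
So after constraint 3: D(V)={3}, size = 1

Answer: 1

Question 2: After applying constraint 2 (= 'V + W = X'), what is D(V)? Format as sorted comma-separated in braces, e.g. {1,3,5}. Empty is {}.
Constraint 1 (X != W) on D(X)={2,3,6} D(W)={3,4,5,6,7,8}: no change
Constraint 2 (V + W = X) on D(V)={3,5,6} D(W)={3,4,5,6,7,8} D(X)={2,3,6}: V {3,5,6}->{3}; W {3,4,5,6,7,8}->{3}; X {2,3,6}->{6}
So after constraint 2: D(V) = {3}

Answer: {3}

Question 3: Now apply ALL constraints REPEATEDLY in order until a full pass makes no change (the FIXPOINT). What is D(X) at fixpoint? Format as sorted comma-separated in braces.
pass 0 (initial): D(X)={2,3,6}
pass 1: V {3,5,6}->{}; W {3,4,5,6,7,8}->{3}; X {2,3,6}->{}; Y {3,5,7,8}->{3}
pass 2: W {3}->{}; Y {3}->{}
pass 3: no change
Fixpoint after 3 passes: D(X) = {}

Answer: {}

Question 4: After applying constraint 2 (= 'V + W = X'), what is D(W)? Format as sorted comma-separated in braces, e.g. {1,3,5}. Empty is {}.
Answer: {3}

Derivation:
Constraint 1 (X != W) on D(X)={2,3,6} D(W)={3,4,5,6,7,8}: no change
Constraint 2 (V + W = X) on D(V)={3,5,6} D(W)={3,4,5,6,7,8} D(X)={2,3,6}: V {3,5,6}->{3}; W {3,4,5,6,7,8}->{3}; X {2,3,6}->{6}
So after constraint 2: D(W) = {3}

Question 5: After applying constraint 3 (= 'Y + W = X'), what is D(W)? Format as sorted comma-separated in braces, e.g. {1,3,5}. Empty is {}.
Constraint 1 (X != W) on D(X)={2,3,6} D(W)={3,4,5,6,7,8}: no change
Constraint 2 (V + W = X) on D(V)={3,5,6} D(W)={3,4,5,6,7,8} D(X)={2,3,6}: V {3,5,6}->{3}; W {3,4,5,6,7,8}->{3}; X {2,3,6}->{6}
Constraint 3 (Y + W = X) on D(Y)={3,5,7,8} D(W)={3} D(X)={6}: Y {3,5,7,8}->{3}
So after constraint 3: D(W) = {3}

Answer: {3}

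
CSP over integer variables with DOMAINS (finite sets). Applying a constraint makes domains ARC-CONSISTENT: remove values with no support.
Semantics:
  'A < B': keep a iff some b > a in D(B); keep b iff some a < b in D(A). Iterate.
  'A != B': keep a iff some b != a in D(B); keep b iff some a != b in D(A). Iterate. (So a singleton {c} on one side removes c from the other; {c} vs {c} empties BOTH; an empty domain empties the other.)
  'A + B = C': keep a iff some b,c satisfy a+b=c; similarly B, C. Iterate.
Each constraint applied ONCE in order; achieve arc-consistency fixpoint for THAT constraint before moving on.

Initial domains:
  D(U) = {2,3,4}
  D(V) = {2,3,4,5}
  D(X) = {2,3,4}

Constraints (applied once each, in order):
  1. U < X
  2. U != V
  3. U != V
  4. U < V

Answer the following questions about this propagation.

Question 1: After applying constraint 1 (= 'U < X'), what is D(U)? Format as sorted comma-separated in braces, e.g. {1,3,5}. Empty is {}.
Constraint 1 (U < X) on D(U)={2,3,4} D(X)={2,3,4}: U {2,3,4}->{2,3}; X {2,3,4}->{3,4}
So after constraint 1: D(U) = {2,3}

Answer: {2,3}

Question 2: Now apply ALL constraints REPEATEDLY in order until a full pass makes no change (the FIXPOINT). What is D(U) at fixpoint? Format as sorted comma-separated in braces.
Answer: {2,3}

Derivation:
pass 0 (initial): D(U)={2,3,4}
pass 1: U {2,3,4}->{2,3}; V {2,3,4,5}->{3,4,5}; X {2,3,4}->{3,4}
pass 2: no change
Fixpoint after 2 passes: D(U) = {2,3}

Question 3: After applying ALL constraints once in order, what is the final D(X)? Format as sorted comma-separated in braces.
Answer: {3,4}

Derivation:
Constraint 1 (U < X) on D(U)={2,3,4} D(X)={2,3,4}: U {2,3,4}->{2,3}; X {2,3,4}->{3,4}
Constraint 2 (U != V) on D(U)={2,3} D(V)={2,3,4,5}: no change
Constraint 3 (U != V) on D(U)={2,3} D(V)={2,3,4,5}: no change
Constraint 4 (U < V) on D(U)={2,3} D(V)={2,3,4,5}: V {2,3,4,5}->{3,4,5}
So after all 4 constraints: D(X) = {3,4}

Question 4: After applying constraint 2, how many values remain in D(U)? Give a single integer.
Constraint 1 (U < X) on D(U)={2,3,4} D(X)={2,3,4}: U {2,3,4}->{2,3}; X {2,3,4}->{3,4}
Constraint 2 (U != V) on D(U)={2,3} D(V)={2,3,4,5}: no change
So after constraint 2: D(U)={2,3}, size = 2

Answer: 2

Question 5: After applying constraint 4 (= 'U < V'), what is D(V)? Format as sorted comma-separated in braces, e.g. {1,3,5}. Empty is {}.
Constraint 1 (U < X) on D(U)={2,3,4} D(X)={2,3,4}: U {2,3,4}->{2,3}; X {2,3,4}->{3,4}
Constraint 2 (U != V) on D(U)={2,3} D(V)={2,3,4,5}: no change
Constraint 3 (U != V) on D(U)={2,3} D(V)={2,3,4,5}: no change
Constraint 4 (U < V) on D(U)={2,3} D(V)={2,3,4,5}: V {2,3,4,5}->{3,4,5}
So after constraint 4: D(V) = {3,4,5}

Answer: {3,4,5}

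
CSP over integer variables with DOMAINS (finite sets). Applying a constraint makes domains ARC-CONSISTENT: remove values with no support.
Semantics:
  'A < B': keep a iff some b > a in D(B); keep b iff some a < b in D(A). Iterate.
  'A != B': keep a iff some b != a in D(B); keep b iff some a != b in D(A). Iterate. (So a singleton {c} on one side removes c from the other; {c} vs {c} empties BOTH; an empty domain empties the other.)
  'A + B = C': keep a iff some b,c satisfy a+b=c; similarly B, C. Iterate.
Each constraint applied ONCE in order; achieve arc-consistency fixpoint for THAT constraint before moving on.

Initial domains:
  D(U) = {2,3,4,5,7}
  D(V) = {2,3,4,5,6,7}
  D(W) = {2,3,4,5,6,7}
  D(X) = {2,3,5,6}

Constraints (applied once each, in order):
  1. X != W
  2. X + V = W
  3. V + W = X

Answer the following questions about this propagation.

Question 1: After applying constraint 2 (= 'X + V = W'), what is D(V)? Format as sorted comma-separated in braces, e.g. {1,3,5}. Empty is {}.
Constraint 1 (X != W) on D(X)={2,3,5,6} D(W)={2,3,4,5,6,7}: no change
Constraint 2 (X + V = W) on D(X)={2,3,5,6} D(V)={2,3,4,5,6,7} D(W)={2,3,4,5,6,7}: X {2,3,5,6}->{2,3,5}; V {2,3,4,5,6,7}->{2,3,4,5}; W {2,3,4,5,6,7}->{4,5,6,7}
So after constraint 2: D(V) = {2,3,4,5}

Answer: {2,3,4,5}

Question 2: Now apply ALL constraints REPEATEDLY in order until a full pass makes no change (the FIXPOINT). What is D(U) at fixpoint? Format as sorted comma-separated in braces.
Answer: {2,3,4,5,7}

Derivation:
pass 0 (initial): D(U)={2,3,4,5,7}
pass 1: V {2,3,4,5,6,7}->{}; W {2,3,4,5,6,7}->{}; X {2,3,5,6}->{}
pass 2: no change
Fixpoint after 2 passes: D(U) = {2,3,4,5,7}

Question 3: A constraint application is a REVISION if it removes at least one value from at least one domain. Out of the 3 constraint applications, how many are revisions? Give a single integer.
Constraint 1 (X != W) on D(X)={2,3,5,6} D(W)={2,3,4,5,6,7}: no change => not a revision
Constraint 2 (X + V = W) on D(X)={2,3,5,6} D(V)={2,3,4,5,6,7} D(W)={2,3,4,5,6,7}: X {2,3,5,6}->{2,3,5}; V {2,3,4,5,6,7}->{2,3,4,5}; W {2,3,4,5,6,7}->{4,5,6,7} => REVISION
Constraint 3 (V + W = X) on D(V)={2,3,4,5} D(W)={4,5,6,7} D(X)={2,3,5}: V {2,3,4,5}->{}; W {4,5,6,7}->{}; X {2,3,5}->{} => REVISION
Total revisions = 2

Answer: 2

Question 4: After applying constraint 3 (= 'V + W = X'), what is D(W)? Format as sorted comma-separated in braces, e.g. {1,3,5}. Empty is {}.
Answer: {}

Derivation:
Constraint 1 (X != W) on D(X)={2,3,5,6} D(W)={2,3,4,5,6,7}: no change
Constraint 2 (X + V = W) on D(X)={2,3,5,6} D(V)={2,3,4,5,6,7} D(W)={2,3,4,5,6,7}: X {2,3,5,6}->{2,3,5}; V {2,3,4,5,6,7}->{2,3,4,5}; W {2,3,4,5,6,7}->{4,5,6,7}
Constraint 3 (V + W = X) on D(V)={2,3,4,5} D(W)={4,5,6,7} D(X)={2,3,5}: V {2,3,4,5}->{}; W {4,5,6,7}->{}; X {2,3,5}->{}
So after constraint 3: D(W) = {}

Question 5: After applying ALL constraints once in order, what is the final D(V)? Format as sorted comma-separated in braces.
Answer: {}

Derivation:
Constraint 1 (X != W) on D(X)={2,3,5,6} D(W)={2,3,4,5,6,7}: no change
Constraint 2 (X + V = W) on D(X)={2,3,5,6} D(V)={2,3,4,5,6,7} D(W)={2,3,4,5,6,7}: X {2,3,5,6}->{2,3,5}; V {2,3,4,5,6,7}->{2,3,4,5}; W {2,3,4,5,6,7}->{4,5,6,7}
Constraint 3 (V + W = X) on D(V)={2,3,4,5} D(W)={4,5,6,7} D(X)={2,3,5}: V {2,3,4,5}->{}; W {4,5,6,7}->{}; X {2,3,5}->{}
So after all 3 constraints: D(V) = {}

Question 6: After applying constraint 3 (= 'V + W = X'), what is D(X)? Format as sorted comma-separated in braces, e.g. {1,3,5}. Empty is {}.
Constraint 1 (X != W) on D(X)={2,3,5,6} D(W)={2,3,4,5,6,7}: no change
Constraint 2 (X + V = W) on D(X)={2,3,5,6} D(V)={2,3,4,5,6,7} D(W)={2,3,4,5,6,7}: X {2,3,5,6}->{2,3,5}; V {2,3,4,5,6,7}->{2,3,4,5}; W {2,3,4,5,6,7}->{4,5,6,7}
Constraint 3 (V + W = X) on D(V)={2,3,4,5} D(W)={4,5,6,7} D(X)={2,3,5}: V {2,3,4,5}->{}; W {4,5,6,7}->{}; X {2,3,5}->{}
So after constraint 3: D(X) = {}

Answer: {}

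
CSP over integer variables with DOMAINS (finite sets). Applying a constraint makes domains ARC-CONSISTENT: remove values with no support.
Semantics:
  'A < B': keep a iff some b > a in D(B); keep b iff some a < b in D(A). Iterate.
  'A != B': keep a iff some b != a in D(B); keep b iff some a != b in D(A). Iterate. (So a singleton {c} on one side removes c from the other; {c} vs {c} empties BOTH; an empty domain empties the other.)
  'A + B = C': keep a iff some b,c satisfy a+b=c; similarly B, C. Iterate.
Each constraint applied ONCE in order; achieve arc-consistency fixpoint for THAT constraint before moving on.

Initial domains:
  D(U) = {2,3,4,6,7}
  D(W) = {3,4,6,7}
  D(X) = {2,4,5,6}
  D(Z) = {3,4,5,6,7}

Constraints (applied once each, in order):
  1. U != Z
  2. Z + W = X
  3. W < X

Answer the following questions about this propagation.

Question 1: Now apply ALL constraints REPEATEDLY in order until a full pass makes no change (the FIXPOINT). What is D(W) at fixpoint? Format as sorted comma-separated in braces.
pass 0 (initial): D(W)={3,4,6,7}
pass 1: W {3,4,6,7}->{3}; X {2,4,5,6}->{6}; Z {3,4,5,6,7}->{3}
pass 2: U {2,3,4,6,7}->{2,4,6,7}
pass 3: no change
Fixpoint after 3 passes: D(W) = {3}

Answer: {3}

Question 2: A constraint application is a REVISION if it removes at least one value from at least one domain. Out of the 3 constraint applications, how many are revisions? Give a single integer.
Constraint 1 (U != Z) on D(U)={2,3,4,6,7} D(Z)={3,4,5,6,7}: no change => not a revision
Constraint 2 (Z + W = X) on D(Z)={3,4,5,6,7} D(W)={3,4,6,7} D(X)={2,4,5,6}: Z {3,4,5,6,7}->{3}; W {3,4,6,7}->{3}; X {2,4,5,6}->{6} => REVISION
Constraint 3 (W < X) on D(W)={3} D(X)={6}: no change => not a revision
Total revisions = 1

Answer: 1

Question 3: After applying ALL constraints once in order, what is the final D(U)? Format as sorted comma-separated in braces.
Answer: {2,3,4,6,7}

Derivation:
Constraint 1 (U != Z) on D(U)={2,3,4,6,7} D(Z)={3,4,5,6,7}: no change
Constraint 2 (Z + W = X) on D(Z)={3,4,5,6,7} D(W)={3,4,6,7} D(X)={2,4,5,6}: Z {3,4,5,6,7}->{3}; W {3,4,6,7}->{3}; X {2,4,5,6}->{6}
Constraint 3 (W < X) on D(W)={3} D(X)={6}: no change
So after all 3 constraints: D(U) = {2,3,4,6,7}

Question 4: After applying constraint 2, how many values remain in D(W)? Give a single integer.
Answer: 1

Derivation:
Constraint 1 (U != Z) on D(U)={2,3,4,6,7} D(Z)={3,4,5,6,7}: no change
Constraint 2 (Z + W = X) on D(Z)={3,4,5,6,7} D(W)={3,4,6,7} D(X)={2,4,5,6}: Z {3,4,5,6,7}->{3}; W {3,4,6,7}->{3}; X {2,4,5,6}->{6}
So after constraint 2: D(W)={3}, size = 1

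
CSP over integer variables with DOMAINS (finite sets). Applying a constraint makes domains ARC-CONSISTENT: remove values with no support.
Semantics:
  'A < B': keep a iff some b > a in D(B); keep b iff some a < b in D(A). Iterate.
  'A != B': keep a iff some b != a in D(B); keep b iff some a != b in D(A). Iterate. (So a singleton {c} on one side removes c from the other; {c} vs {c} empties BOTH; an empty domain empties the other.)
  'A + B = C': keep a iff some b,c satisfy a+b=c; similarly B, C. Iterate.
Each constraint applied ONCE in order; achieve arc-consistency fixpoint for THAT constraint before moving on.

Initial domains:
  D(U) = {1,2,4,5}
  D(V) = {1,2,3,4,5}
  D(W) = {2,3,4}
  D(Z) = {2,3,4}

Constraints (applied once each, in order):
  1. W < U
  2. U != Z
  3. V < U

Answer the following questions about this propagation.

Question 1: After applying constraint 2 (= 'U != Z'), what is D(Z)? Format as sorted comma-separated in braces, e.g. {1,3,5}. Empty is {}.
Constraint 1 (W < U) on D(W)={2,3,4} D(U)={1,2,4,5}: U {1,2,4,5}->{4,5}
Constraint 2 (U != Z) on D(U)={4,5} D(Z)={2,3,4}: no change
So after constraint 2: D(Z) = {2,3,4}

Answer: {2,3,4}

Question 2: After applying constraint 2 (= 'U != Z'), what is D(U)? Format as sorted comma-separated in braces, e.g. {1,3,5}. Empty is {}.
Answer: {4,5}

Derivation:
Constraint 1 (W < U) on D(W)={2,3,4} D(U)={1,2,4,5}: U {1,2,4,5}->{4,5}
Constraint 2 (U != Z) on D(U)={4,5} D(Z)={2,3,4}: no change
So after constraint 2: D(U) = {4,5}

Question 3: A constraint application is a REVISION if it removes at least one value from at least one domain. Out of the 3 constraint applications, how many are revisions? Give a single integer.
Constraint 1 (W < U) on D(W)={2,3,4} D(U)={1,2,4,5}: U {1,2,4,5}->{4,5} => REVISION
Constraint 2 (U != Z) on D(U)={4,5} D(Z)={2,3,4}: no change => not a revision
Constraint 3 (V < U) on D(V)={1,2,3,4,5} D(U)={4,5}: V {1,2,3,4,5}->{1,2,3,4} => REVISION
Total revisions = 2

Answer: 2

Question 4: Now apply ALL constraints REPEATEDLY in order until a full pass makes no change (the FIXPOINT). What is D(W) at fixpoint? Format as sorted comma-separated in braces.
pass 0 (initial): D(W)={2,3,4}
pass 1: U {1,2,4,5}->{4,5}; V {1,2,3,4,5}->{1,2,3,4}
pass 2: no change
Fixpoint after 2 passes: D(W) = {2,3,4}

Answer: {2,3,4}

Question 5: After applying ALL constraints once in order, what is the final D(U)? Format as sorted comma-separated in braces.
Constraint 1 (W < U) on D(W)={2,3,4} D(U)={1,2,4,5}: U {1,2,4,5}->{4,5}
Constraint 2 (U != Z) on D(U)={4,5} D(Z)={2,3,4}: no change
Constraint 3 (V < U) on D(V)={1,2,3,4,5} D(U)={4,5}: V {1,2,3,4,5}->{1,2,3,4}
So after all 3 constraints: D(U) = {4,5}

Answer: {4,5}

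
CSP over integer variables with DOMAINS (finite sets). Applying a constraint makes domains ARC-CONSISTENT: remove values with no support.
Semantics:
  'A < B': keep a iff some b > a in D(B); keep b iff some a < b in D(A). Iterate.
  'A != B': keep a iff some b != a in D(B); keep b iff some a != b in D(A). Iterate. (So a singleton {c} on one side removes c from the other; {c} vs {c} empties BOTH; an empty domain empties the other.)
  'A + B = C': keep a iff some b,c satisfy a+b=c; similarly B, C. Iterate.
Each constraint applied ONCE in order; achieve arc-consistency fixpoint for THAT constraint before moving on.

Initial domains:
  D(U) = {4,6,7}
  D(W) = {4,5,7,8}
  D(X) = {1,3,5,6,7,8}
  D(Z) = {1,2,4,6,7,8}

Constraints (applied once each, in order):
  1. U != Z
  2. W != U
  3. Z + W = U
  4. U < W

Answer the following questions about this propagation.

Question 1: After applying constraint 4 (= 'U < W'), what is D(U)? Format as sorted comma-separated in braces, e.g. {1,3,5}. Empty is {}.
Answer: {}

Derivation:
Constraint 1 (U != Z) on D(U)={4,6,7} D(Z)={1,2,4,6,7,8}: no change
Constraint 2 (W != U) on D(W)={4,5,7,8} D(U)={4,6,7}: no change
Constraint 3 (Z + W = U) on D(Z)={1,2,4,6,7,8} D(W)={4,5,7,8} D(U)={4,6,7}: Z {1,2,4,6,7,8}->{1,2}; W {4,5,7,8}->{4,5}; U {4,6,7}->{6,7}
Constraint 4 (U < W) on D(U)={6,7} D(W)={4,5}: U {6,7}->{}; W {4,5}->{}
So after constraint 4: D(U) = {}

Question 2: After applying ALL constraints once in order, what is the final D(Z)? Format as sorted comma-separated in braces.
Answer: {1,2}

Derivation:
Constraint 1 (U != Z) on D(U)={4,6,7} D(Z)={1,2,4,6,7,8}: no change
Constraint 2 (W != U) on D(W)={4,5,7,8} D(U)={4,6,7}: no change
Constraint 3 (Z + W = U) on D(Z)={1,2,4,6,7,8} D(W)={4,5,7,8} D(U)={4,6,7}: Z {1,2,4,6,7,8}->{1,2}; W {4,5,7,8}->{4,5}; U {4,6,7}->{6,7}
Constraint 4 (U < W) on D(U)={6,7} D(W)={4,5}: U {6,7}->{}; W {4,5}->{}
So after all 4 constraints: D(Z) = {1,2}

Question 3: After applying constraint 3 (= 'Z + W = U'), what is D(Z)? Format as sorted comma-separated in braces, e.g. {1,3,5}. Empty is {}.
Constraint 1 (U != Z) on D(U)={4,6,7} D(Z)={1,2,4,6,7,8}: no change
Constraint 2 (W != U) on D(W)={4,5,7,8} D(U)={4,6,7}: no change
Constraint 3 (Z + W = U) on D(Z)={1,2,4,6,7,8} D(W)={4,5,7,8} D(U)={4,6,7}: Z {1,2,4,6,7,8}->{1,2}; W {4,5,7,8}->{4,5}; U {4,6,7}->{6,7}
So after constraint 3: D(Z) = {1,2}

Answer: {1,2}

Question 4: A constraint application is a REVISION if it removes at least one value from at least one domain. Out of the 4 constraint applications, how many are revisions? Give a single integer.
Constraint 1 (U != Z) on D(U)={4,6,7} D(Z)={1,2,4,6,7,8}: no change => not a revision
Constraint 2 (W != U) on D(W)={4,5,7,8} D(U)={4,6,7}: no change => not a revision
Constraint 3 (Z + W = U) on D(Z)={1,2,4,6,7,8} D(W)={4,5,7,8} D(U)={4,6,7}: Z {1,2,4,6,7,8}->{1,2}; W {4,5,7,8}->{4,5}; U {4,6,7}->{6,7} => REVISION
Constraint 4 (U < W) on D(U)={6,7} D(W)={4,5}: U {6,7}->{}; W {4,5}->{} => REVISION
Total revisions = 2

Answer: 2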